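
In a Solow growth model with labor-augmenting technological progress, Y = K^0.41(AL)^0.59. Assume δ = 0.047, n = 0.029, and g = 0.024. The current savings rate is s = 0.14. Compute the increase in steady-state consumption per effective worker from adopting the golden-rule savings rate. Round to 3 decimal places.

Capital per effective worker breaks even when investment replaces (n + g + δ)·k; here n + g + δ = 0.1.
Current steady state (s = 0.14): k* = (0.14/0.1)^(1/0.59) ≈ 1.7688, y* = 1.7688^0.41 ≈ 1.2634, c* = (1−0.14)·1.2634 ≈ 1.0865.
At the golden rule the marginal product of capital equals n+g+δ: 0.41·k^(0.41−1) = 0.1. Solving, k_gold = (0.41/0.1)^(1/0.59) ≈ 10.9299.
y_gold = 10.9299^0.41 ≈ 2.6658, c_gold = y_gold − 0.1·k_gold ≈ 1.5728.
Gain: Δc = 1.5728 − 1.0865 ≈ 0.4863.

Δc ≈ 0.486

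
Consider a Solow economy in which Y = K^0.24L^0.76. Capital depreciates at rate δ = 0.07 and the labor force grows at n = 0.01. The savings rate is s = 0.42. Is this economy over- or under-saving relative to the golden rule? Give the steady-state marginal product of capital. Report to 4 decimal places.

The effective depreciation rate is n + δ = 0.01 + 0.07 = 0.08.
Steady-state k*: s·k^0.24 = 0.08·k gives k* = (0.42/0.08)^(1/0.76) ≈ 8.8629.
MPK = 0.24·8.8629^(-0.76) ≈ 0.0457.
MPK < n+δ = 0.08, so the economy is dynamically inefficient (over-saving).

over-saving; MPK ≈ 0.0457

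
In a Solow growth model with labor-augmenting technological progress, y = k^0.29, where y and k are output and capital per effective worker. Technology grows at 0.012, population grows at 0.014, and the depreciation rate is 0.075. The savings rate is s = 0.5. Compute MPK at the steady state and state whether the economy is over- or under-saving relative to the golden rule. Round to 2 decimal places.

Capital per effective worker breaks even when investment replaces (n + g + δ)·k; here n + g + δ = 0.101.
Steady-state k*: s·k^0.29 = 0.101·k gives k* = (0.5/0.101)^(1/0.71) ≈ 9.5143.
MPK = 0.29·9.5143^(-0.71) ≈ 0.0586.
MPK < n+g+δ = 0.101, so the economy is dynamically inefficient (over-saving).

over-saving; MPK ≈ 0.06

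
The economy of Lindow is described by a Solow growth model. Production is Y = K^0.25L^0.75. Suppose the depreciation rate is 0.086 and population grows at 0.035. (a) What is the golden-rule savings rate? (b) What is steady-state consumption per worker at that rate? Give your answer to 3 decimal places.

(a) s_gold = 0.250; (b) c_gold ≈ 0.955

n + δ = 0.035 + 0.086 = 0.121.
For Cobb-Douglas, s_gold equals capital's share: s_gold = 0.25.
Setting f'(k) = n+δ gives 0.25·k^(0.25−1) = 0.121, hence k_gold = (0.25/0.121)^(1/0.75) ≈ 2.6315.
y_gold = 2.6315^0.25 ≈ 1.2737; c_gold = (1−0.25)·y_gold ≈ 0.9552.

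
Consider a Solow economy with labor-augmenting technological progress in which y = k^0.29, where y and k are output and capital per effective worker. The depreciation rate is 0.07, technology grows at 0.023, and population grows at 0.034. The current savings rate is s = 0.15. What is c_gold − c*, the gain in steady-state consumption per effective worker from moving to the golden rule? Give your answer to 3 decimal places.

Δc ≈ 0.085

Break-even investment rate: n + g + δ = 0.034 + 0.023 + 0.07 = 0.127.
Current steady state (s = 0.15): k* = (0.15/0.127)^(1/0.71) ≈ 1.2642, y* = 1.2642^0.29 ≈ 1.0704, c* = (1−0.15)·1.0704 ≈ 0.9098.
Setting f'(k) = n+g+δ gives 0.29·k^(0.29−1) = 0.127, hence k_gold = (0.29/0.127)^(1/0.71) ≈ 3.1994.
y_gold = 3.1994^0.29 ≈ 1.4011, c_gold = y_gold − 0.127·k_gold ≈ 0.9948.
Gain: Δc = 0.9948 − 0.9098 ≈ 0.0850.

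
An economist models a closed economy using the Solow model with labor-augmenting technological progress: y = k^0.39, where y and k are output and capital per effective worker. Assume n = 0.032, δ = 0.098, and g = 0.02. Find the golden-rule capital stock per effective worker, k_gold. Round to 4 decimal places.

k_gold ≈ 4.7894

Capital per effective worker breaks even when investment replaces (n + g + δ)·k; here n + g + δ = 0.15.
At the golden rule the marginal product of capital equals n+g+δ: 0.39·k^(0.39−1) = 0.15. Solving, k_gold = (0.39/0.15)^(1/0.61) ≈ 4.7894.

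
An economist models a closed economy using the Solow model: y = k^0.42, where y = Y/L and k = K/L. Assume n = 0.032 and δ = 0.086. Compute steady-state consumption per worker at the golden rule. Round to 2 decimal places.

c_gold ≈ 1.45

Capital per worker breaks even when investment replaces (n + δ)·k; here n + δ = 0.118.
Setting f'(k) = n+δ gives 0.42·k^(0.42−1) = 0.118, hence k_gold = (0.42/0.118)^(1/0.58) ≈ 8.9255.
y_gold = 8.9255^0.42 ≈ 2.5076.
c_gold = y_gold − (n+δ)·k_gold = 2.5076 − 0.118·8.9255 ≈ 1.4544.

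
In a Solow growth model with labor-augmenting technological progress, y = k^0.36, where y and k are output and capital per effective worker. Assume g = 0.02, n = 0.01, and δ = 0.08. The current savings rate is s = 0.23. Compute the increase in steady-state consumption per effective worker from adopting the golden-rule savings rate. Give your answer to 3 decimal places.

Δc ≈ 0.081

The effective depreciation rate is n + g + δ = 0.01 + 0.02 + 0.08 = 0.11.
Current steady state (s = 0.23): k* = (0.23/0.11)^(1/0.64) ≈ 3.1661, y* = 3.1661^0.36 ≈ 1.5142, c* = (1−0.23)·1.5142 ≈ 1.1659.
Maximizing c = f(k) − (n+g+δ)·k gives f'(k) = n+g+δ, i.e. 0.36·k^(0.36−1) = 0.11, so k_gold = (0.36/0.11)^(1/0.64) ≈ 6.3760.
y_gold = 6.3760^0.36 ≈ 1.9482, c_gold = y_gold − 0.11·k_gold ≈ 1.2469.
Gain: Δc = 1.2469 − 1.1659 ≈ 0.0809.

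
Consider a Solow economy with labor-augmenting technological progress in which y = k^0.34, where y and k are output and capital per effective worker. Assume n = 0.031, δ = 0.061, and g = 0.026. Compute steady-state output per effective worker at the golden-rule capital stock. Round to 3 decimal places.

y_gold ≈ 1.725

n + g + δ = 0.031 + 0.026 + 0.061 = 0.118.
Golden rule sets MPK = n+g+δ: 0.34·k^(0.34−1) = 0.118, so k_gold = (0.34/0.118)^(1/0.66) ≈ 4.9700.
Output: y_gold = k_gold^0.34 = 4.9700^0.34 ≈ 1.7249.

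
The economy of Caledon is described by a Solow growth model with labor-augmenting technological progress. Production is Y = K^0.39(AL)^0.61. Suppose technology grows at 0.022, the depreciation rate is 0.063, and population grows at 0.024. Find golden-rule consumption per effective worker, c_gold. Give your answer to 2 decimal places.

Capital per effective worker breaks even when investment replaces (n + g + δ)·k; here n + g + δ = 0.109.
Maximizing c = f(k) − (n+g+δ)·k gives f'(k) = n+g+δ, i.e. 0.39·k^(0.39−1) = 0.109, so k_gold = (0.39/0.109)^(1/0.61) ≈ 8.0836.
y_gold = 8.0836^0.39 ≈ 2.2593.
c_gold = y_gold − (n+g+δ)·k_gold = 2.2593 − 0.109·8.0836 ≈ 1.3781.

c_gold ≈ 1.38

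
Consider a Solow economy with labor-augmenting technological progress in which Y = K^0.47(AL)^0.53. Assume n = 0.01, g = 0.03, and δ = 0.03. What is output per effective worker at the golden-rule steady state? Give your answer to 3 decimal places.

y_gold ≈ 5.412

Break-even investment rate: n + g + δ = 0.01 + 0.03 + 0.03 = 0.07.
At the golden rule the marginal product of capital equals n+g+δ: 0.47·k^(0.47−1) = 0.07. Solving, k_gold = (0.47/0.07)^(1/0.53) ≈ 36.3393.
Output: y_gold = k_gold^0.47 = 36.3393^0.47 ≈ 5.4122.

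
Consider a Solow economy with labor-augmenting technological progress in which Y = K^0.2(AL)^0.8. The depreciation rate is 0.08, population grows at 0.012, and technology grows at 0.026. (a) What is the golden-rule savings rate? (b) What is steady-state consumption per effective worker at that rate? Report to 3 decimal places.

(a) s_gold = 0.200; (b) c_gold ≈ 0.913

n + g + δ = 0.012 + 0.026 + 0.08 = 0.118.
For Cobb-Douglas, s_gold equals capital's share: s_gold = 0.2.
Setting f'(k) = n+g+δ gives 0.2·k^(0.2−1) = 0.118, hence k_gold = (0.2/0.118)^(1/0.8) ≈ 1.9339.
y_gold = 1.9339^0.2 ≈ 1.1410; c_gold = (1−0.2)·y_gold ≈ 0.9128.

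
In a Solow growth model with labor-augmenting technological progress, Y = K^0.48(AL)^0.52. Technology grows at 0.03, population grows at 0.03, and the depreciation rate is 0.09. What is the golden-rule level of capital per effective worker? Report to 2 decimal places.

The effective depreciation rate is n + g + δ = 0.03 + 0.03 + 0.09 = 0.15.
At the golden rule the marginal product of capital equals n+g+δ: 0.48·k^(0.48−1) = 0.15. Solving, k_gold = (0.48/0.15)^(1/0.52) ≈ 9.3636.

k_gold ≈ 9.36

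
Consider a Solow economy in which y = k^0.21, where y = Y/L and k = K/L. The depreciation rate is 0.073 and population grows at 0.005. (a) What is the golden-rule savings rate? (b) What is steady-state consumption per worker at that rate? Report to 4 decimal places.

The effective depreciation rate is n + δ = 0.005 + 0.073 = 0.078.
For Cobb-Douglas, s_gold equals capital's share: s_gold = 0.21.
At the golden rule the marginal product of capital equals n+δ: 0.21·k^(0.21−1) = 0.078. Solving, k_gold = (0.21/0.078)^(1/0.79) ≈ 3.5032.
y_gold = 3.5032^0.21 ≈ 1.3012; c_gold = (1−0.21)·y_gold ≈ 1.0279.

(a) s_gold = 0.2100; (b) c_gold ≈ 1.0279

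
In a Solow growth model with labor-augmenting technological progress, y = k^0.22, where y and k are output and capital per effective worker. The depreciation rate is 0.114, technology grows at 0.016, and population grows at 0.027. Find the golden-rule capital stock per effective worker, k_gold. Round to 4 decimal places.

k_gold ≈ 1.5412

The effective depreciation rate is n + g + δ = 0.027 + 0.016 + 0.114 = 0.157.
Golden rule sets MPK = n+g+δ: 0.22·k^(0.22−1) = 0.157, so k_gold = (0.22/0.157)^(1/0.78) ≈ 1.5412.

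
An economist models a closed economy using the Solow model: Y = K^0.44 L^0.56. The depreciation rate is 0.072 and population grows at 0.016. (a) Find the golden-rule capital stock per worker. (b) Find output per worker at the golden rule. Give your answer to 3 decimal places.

n + δ = 0.016 + 0.072 = 0.088.
Setting f'(k) = n+δ gives 0.44·k^(0.44−1) = 0.088, hence k_gold = (0.44/0.088)^(1/0.56) ≈ 17.7076.
y_gold = 17.7076^0.44 ≈ 3.5415.

(a) k_gold ≈ 17.708; (b) y_gold ≈ 3.542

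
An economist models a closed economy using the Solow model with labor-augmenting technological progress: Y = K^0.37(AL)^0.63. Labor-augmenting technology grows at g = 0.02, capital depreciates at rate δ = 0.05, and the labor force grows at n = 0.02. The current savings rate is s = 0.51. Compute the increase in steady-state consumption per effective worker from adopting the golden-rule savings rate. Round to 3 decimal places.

Δc ≈ 0.088

n + g + δ = 0.02 + 0.02 + 0.05 = 0.09.
Current steady state (s = 0.51): k* = (0.51/0.09)^(1/0.63) ≈ 15.6949, y* = 15.6949^0.37 ≈ 2.7697, c* = (1−0.51)·2.7697 ≈ 1.3571.
At the golden rule the marginal product of capital equals n+g+δ: 0.37·k^(0.37−1) = 0.09. Solving, k_gold = (0.37/0.09)^(1/0.63) ≈ 9.4306.
y_gold = 9.4306^0.37 ≈ 2.2939, c_gold = y_gold − 0.09·k_gold ≈ 1.4452.
Gain: Δc = 1.4452 − 1.3571 ≈ 0.0880.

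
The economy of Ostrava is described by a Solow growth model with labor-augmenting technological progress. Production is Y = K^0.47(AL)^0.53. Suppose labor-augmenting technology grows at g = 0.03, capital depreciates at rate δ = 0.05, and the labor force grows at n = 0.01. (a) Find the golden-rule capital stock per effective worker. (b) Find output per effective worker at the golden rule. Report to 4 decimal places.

The effective depreciation rate is n + g + δ = 0.01 + 0.03 + 0.05 = 0.09.
Golden rule sets MPK = n+g+δ: 0.47·k^(0.47−1) = 0.09, so k_gold = (0.47/0.09)^(1/0.53) ≈ 22.6175.
y_gold = 22.6175^0.47 ≈ 4.3310.

(a) k_gold ≈ 22.6175; (b) y_gold ≈ 4.3310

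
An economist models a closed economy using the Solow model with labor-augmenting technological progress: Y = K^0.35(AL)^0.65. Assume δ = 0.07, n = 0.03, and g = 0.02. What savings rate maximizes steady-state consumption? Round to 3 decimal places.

n + g + δ = 0.03 + 0.02 + 0.07 = 0.12.
At the golden rule MPK = n+g+δ, and in any Cobb-Douglas steady state s = (n+g+δ)·k/y = MPK·k/y = capital's share 0.35.

s_gold = 0.350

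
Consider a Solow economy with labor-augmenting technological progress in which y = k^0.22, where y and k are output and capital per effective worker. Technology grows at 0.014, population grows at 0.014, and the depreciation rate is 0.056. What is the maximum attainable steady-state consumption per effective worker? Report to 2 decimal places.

n + g + δ = 0.014 + 0.014 + 0.056 = 0.084.
Golden rule sets MPK = n+g+δ: 0.22·k^(0.22−1) = 0.084, so k_gold = (0.22/0.084)^(1/0.78) ≈ 3.4362.
y_gold = 3.4362^0.22 ≈ 1.3120.
c_gold = y_gold − (n+g+δ)·k_gold = 1.3120 − 0.084·3.4362 ≈ 1.0234.

c_gold ≈ 1.02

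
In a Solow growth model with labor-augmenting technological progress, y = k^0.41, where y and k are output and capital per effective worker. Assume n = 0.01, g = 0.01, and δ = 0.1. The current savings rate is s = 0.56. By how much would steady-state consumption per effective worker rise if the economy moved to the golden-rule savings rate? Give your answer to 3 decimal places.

Δc ≈ 0.102

The effective depreciation rate is n + g + δ = 0.01 + 0.01 + 0.1 = 0.12.
Current steady state (s = 0.56): k* = (0.56/0.12)^(1/0.59) ≈ 13.6116, y* = 13.6116^0.41 ≈ 2.9168, c* = (1−0.56)·2.9168 ≈ 1.2834.
Setting f'(k) = n+g+δ gives 0.41·k^(0.41−1) = 0.12, hence k_gold = (0.41/0.12)^(1/0.59) ≈ 8.0244.
y_gold = 8.0244^0.41 ≈ 2.3486, c_gold = y_gold − 0.12·k_gold ≈ 1.3857.
Gain: Δc = 1.3857 − 1.2834 ≈ 0.1023.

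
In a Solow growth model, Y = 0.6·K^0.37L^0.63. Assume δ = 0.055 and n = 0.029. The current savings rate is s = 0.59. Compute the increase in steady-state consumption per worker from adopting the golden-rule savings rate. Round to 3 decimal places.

Δc ≈ 0.096

The effective depreciation rate is n + δ = 0.029 + 0.055 = 0.084.
Current steady state (s = 0.59): k* = (0.59·0.6/0.084)^(1/0.63) ≈ 9.8090, y* = 0.6·9.8090^0.37 ≈ 1.3965, c* = (1−0.59)·1.3965 ≈ 0.5726.
At the golden rule the marginal product of capital equals n+δ: 0.37·0.6·k^(0.37−1) = 0.084. Solving, k_gold = (0.37·0.6/0.084)^(1/0.63) ≈ 4.6769.
y_gold = 0.6·4.6769^0.37 ≈ 1.0618, c_gold = y_gold − 0.084·k_gold ≈ 0.6689.
Gain: Δc = 0.6689 − 0.5726 ≈ 0.0963.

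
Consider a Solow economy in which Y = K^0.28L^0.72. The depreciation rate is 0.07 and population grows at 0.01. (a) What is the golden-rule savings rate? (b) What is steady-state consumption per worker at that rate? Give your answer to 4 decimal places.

Capital per worker breaks even when investment replaces (n + δ)·k; here n + δ = 0.08.
For Cobb-Douglas, s_gold equals capital's share: s_gold = 0.28.
Maximizing c = f(k) − (n+δ)·k gives f'(k) = n+δ, i.e. 0.28·k^(0.28−1) = 0.08, so k_gold = (0.28/0.08)^(1/0.72) ≈ 5.6971.
y_gold = 5.6971^0.28 ≈ 1.6277; c_gold = (1−0.28)·y_gold ≈ 1.1720.

(a) s_gold = 0.2800; (b) c_gold ≈ 1.1720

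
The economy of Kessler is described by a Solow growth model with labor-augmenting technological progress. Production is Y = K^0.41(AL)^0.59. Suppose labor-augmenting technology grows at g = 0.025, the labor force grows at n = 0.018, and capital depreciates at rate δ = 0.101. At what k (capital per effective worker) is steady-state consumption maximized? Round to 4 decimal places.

The effective depreciation rate is n + g + δ = 0.018 + 0.025 + 0.101 = 0.144.
At the golden rule the marginal product of capital equals n+g+δ: 0.41·k^(0.41−1) = 0.144. Solving, k_gold = (0.41/0.144)^(1/0.59) ≈ 5.8912.

k_gold ≈ 5.8912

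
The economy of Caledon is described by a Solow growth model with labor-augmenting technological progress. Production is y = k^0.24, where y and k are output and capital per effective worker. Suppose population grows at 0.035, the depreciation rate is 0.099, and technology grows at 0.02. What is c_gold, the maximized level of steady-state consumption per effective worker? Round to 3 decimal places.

Break-even investment rate: n + g + δ = 0.035 + 0.02 + 0.099 = 0.154.
At the golden rule the marginal product of capital equals n+g+δ: 0.24·k^(0.24−1) = 0.154. Solving, k_gold = (0.24/0.154)^(1/0.76) ≈ 1.7928.
y_gold = 1.7928^0.24 ≈ 1.1504.
c_gold = y_gold − (n+g+δ)·k_gold = 1.1504 − 0.154·1.7928 ≈ 0.8743.

c_gold ≈ 0.874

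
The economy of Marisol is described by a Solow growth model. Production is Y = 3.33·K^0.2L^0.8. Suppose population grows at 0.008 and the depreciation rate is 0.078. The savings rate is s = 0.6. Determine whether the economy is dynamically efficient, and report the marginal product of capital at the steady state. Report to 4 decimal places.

dynamically inefficient; MPK ≈ 0.0287

Break-even investment rate: n + δ = 0.008 + 0.078 = 0.086.
Steady-state k*: s·A·k^0.2 = 0.086·k gives k* = (0.6·3.33/0.086)^(1/0.8) ≈ 51.0060.
MPK = 0.2·3.33·51.0060^(-0.8) ≈ 0.0287.
MPK < n+δ = 0.086, so the economy is dynamically inefficient (over-saving).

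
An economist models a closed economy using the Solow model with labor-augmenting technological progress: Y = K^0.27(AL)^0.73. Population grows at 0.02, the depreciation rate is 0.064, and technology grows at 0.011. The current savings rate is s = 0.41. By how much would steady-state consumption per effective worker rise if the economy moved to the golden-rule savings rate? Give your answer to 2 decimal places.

Break-even investment rate: n + g + δ = 0.02 + 0.011 + 0.064 = 0.095.
Current steady state (s = 0.41): k* = (0.41/0.095)^(1/0.73) ≈ 7.4122, y* = 7.4122^0.27 ≈ 1.7175, c* = (1−0.41)·1.7175 ≈ 1.0133.
Golden rule sets MPK = n+g+δ: 0.27·k^(0.27−1) = 0.095, so k_gold = (0.27/0.095)^(1/0.73) ≈ 4.1824.
y_gold = 4.1824^0.27 ≈ 1.4716, c_gold = y_gold − 0.095·k_gold ≈ 1.0743.
Gain: Δc = 1.0743 − 1.0133 ≈ 0.0610.

Δc ≈ 0.06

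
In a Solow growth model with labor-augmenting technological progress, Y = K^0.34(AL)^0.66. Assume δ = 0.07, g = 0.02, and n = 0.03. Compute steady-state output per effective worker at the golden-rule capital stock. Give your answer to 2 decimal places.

y_gold ≈ 1.71

Break-even investment rate: n + g + δ = 0.03 + 0.02 + 0.07 = 0.12.
Setting f'(k) = n+g+δ gives 0.34·k^(0.34−1) = 0.12, hence k_gold = (0.34/0.12)^(1/0.66) ≈ 4.8451.
Output: y_gold = k_gold^0.34 = 4.8451^0.34 ≈ 1.7100.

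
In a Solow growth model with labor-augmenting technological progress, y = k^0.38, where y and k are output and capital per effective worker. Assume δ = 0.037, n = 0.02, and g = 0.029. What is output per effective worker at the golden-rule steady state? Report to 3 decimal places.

y_gold ≈ 2.486

Break-even investment rate: n + g + δ = 0.02 + 0.029 + 0.037 = 0.086.
Maximizing c = f(k) − (n+g+δ)·k gives f'(k) = n+g+δ, i.e. 0.38·k^(0.38−1) = 0.086, so k_gold = (0.38/0.086)^(1/0.62) ≈ 10.9846.
Output: y_gold = k_gold^0.38 = 10.9846^0.38 ≈ 2.4860.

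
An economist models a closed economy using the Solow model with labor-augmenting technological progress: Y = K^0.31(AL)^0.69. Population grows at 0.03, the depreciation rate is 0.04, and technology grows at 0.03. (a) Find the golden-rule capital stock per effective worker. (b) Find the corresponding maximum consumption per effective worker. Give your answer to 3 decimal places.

Capital per effective worker breaks even when investment replaces (n + g + δ)·k; here n + g + δ = 0.1.
Maximizing c = f(k) − (n+g+δ)·k gives f'(k) = n+g+δ, i.e. 0.31·k^(0.31−1) = 0.1, so k_gold = (0.31/0.1)^(1/0.69) ≈ 5.1537.
y_gold = 5.1537^0.31 ≈ 1.6625; c_gold = y_gold − 0.1·k_gold ≈ 1.1471.

(a) k_gold ≈ 5.154; (b) c_gold ≈ 1.147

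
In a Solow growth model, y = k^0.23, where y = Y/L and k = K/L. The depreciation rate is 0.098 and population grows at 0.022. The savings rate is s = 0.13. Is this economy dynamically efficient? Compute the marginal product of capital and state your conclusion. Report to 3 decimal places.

dynamically efficient; MPK ≈ 0.212

The effective depreciation rate is n + δ = 0.022 + 0.098 = 0.12.
Steady-state k*: s·k^0.23 = 0.12·k gives k* = (0.13/0.12)^(1/0.77) ≈ 1.1095.
MPK = 0.23·1.1095^(-0.77) ≈ 0.2123.
MPK > n+δ = 0.12, so the economy is dynamically efficient (under-saving).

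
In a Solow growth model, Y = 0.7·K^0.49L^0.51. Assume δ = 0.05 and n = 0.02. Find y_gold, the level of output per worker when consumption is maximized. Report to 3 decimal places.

y_gold ≈ 3.223

Break-even investment rate: n + δ = 0.02 + 0.05 = 0.07.
Setting f'(k) = n+δ gives 0.49·0.7·k^(0.49−1) = 0.07, hence k_gold = (0.49·0.7/0.07)^(1/0.51) ≈ 22.5593.
Output: y_gold = 0.7·k_gold^0.49 = 0.7·22.5593^0.49 ≈ 3.2228.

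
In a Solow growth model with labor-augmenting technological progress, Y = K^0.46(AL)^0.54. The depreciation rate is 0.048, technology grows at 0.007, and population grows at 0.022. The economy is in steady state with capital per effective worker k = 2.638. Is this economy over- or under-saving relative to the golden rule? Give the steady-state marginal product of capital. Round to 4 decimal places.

Capital per effective worker breaks even when investment replaces (n + g + δ)·k; here n + g + δ = 0.077.
MPK = 0.46·k^(0.46−1) = 0.46·2.638^(-0.54) ≈ 0.2724.
MPK > 0.077, so the economy is dynamically efficient (under-saving).

under-saving; MPK ≈ 0.2724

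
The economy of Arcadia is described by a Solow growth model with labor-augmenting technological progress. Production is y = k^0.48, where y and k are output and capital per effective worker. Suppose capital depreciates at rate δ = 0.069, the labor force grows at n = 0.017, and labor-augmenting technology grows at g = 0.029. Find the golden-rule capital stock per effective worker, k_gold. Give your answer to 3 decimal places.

k_gold ≈ 15.608

The effective depreciation rate is n + g + δ = 0.017 + 0.029 + 0.069 = 0.115.
At the golden rule the marginal product of capital equals n+g+δ: 0.48·k^(0.48−1) = 0.115. Solving, k_gold = (0.48/0.115)^(1/0.52) ≈ 15.6082.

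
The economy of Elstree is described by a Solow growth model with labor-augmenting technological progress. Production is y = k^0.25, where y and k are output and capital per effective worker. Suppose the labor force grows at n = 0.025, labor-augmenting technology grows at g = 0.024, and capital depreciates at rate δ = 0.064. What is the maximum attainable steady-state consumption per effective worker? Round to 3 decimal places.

c_gold ≈ 0.977

n + g + δ = 0.025 + 0.024 + 0.064 = 0.113.
At the golden rule the marginal product of capital equals n+g+δ: 0.25·k^(0.25−1) = 0.113. Solving, k_gold = (0.25/0.113)^(1/0.75) ≈ 2.8828.
y_gold = 2.8828^0.25 ≈ 1.3030.
c_gold = y_gold − (n+g+δ)·k_gold = 1.3030 − 0.113·2.8828 ≈ 0.9773.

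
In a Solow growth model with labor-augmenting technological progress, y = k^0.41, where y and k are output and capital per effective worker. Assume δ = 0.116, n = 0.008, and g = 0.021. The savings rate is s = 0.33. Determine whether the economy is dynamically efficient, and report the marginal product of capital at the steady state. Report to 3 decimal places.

The effective depreciation rate is n + g + δ = 0.008 + 0.021 + 0.116 = 0.145.
Steady-state k*: s·k^0.41 = 0.145·k gives k* = (0.33/0.145)^(1/0.59) ≈ 4.0303.
MPK = 0.41·4.0303^(-0.59) ≈ 0.1802.
MPK > n+g+δ = 0.145, so the economy is dynamically efficient (under-saving).

dynamically efficient; MPK ≈ 0.180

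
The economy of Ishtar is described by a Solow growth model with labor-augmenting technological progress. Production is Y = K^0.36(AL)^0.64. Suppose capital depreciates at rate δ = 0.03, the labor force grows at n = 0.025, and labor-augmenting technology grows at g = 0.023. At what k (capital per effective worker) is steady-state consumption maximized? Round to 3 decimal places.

n + g + δ = 0.025 + 0.023 + 0.03 = 0.078.
At the golden rule the marginal product of capital equals n+g+δ: 0.36·k^(0.36−1) = 0.078. Solving, k_gold = (0.36/0.078)^(1/0.64) ≈ 10.9100.

k_gold ≈ 10.910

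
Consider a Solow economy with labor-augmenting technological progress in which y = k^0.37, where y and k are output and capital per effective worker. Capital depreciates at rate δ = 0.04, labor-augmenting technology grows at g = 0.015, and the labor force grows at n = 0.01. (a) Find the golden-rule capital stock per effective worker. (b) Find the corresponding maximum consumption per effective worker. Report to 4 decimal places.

The effective depreciation rate is n + g + δ = 0.01 + 0.015 + 0.04 = 0.065.
Golden rule sets MPK = n+g+δ: 0.37·k^(0.37−1) = 0.065, so k_gold = (0.37/0.065)^(1/0.63) ≈ 15.8078.
y_gold = 15.8078^0.37 ≈ 2.7770; c_gold = y_gold − 0.065·k_gold ≈ 1.7495.

(a) k_gold ≈ 15.8078; (b) c_gold ≈ 1.7495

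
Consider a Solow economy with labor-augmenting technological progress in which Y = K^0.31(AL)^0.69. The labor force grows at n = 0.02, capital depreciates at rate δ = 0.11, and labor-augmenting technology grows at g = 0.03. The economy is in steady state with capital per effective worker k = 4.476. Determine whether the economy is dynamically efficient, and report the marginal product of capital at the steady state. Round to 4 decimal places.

dynamically inefficient; MPK ≈ 0.1102

Break-even investment rate: n + g + δ = 0.02 + 0.03 + 0.11 = 0.16.
MPK = 0.31·k^(0.31−1) = 0.31·4.476^(-0.69) ≈ 0.1102.
MPK < 0.16, so the economy is dynamically inefficient (over-saving).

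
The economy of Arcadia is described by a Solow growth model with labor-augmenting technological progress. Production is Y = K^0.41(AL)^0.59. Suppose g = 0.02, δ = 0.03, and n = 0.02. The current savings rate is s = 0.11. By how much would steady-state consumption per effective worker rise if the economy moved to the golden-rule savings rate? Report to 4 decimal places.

Δc ≈ 0.7968

The effective depreciation rate is n + g + δ = 0.02 + 0.02 + 0.03 = 0.07.
Current steady state (s = 0.11): k* = (0.11/0.07)^(1/0.59) ≈ 2.1513, y* = 2.1513^0.41 ≈ 1.3690, c* = (1−0.11)·1.3690 ≈ 1.2184.
Setting f'(k) = n+g+δ gives 0.41·k^(0.41−1) = 0.07, hence k_gold = (0.41/0.07)^(1/0.59) ≈ 20.0061.
y_gold = 20.0061^0.41 ≈ 3.4157, c_gold = y_gold − 0.07·k_gold ≈ 2.0152.
Gain: Δc = 2.0152 − 1.2184 ≈ 0.7968.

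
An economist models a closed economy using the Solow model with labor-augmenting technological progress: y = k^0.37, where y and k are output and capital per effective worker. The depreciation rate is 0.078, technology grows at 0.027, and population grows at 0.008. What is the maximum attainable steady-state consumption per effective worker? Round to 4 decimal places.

c_gold ≈ 1.2644

Capital per effective worker breaks even when investment replaces (n + g + δ)·k; here n + g + δ = 0.113.
Golden rule sets MPK = n+g+δ: 0.37·k^(0.37−1) = 0.113, so k_gold = (0.37/0.113)^(1/0.63) ≈ 6.5714.
y_gold = 6.5714^0.37 ≈ 2.0069.
c_gold = y_gold − (n+g+δ)·k_gold = 2.0069 − 0.113·6.5714 ≈ 1.2644.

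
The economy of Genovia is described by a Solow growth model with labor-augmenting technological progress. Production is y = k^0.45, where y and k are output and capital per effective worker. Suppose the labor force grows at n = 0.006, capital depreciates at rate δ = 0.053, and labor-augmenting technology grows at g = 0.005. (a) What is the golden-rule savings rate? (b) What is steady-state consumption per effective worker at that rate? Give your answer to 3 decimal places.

(a) s_gold = 0.450; (b) c_gold ≈ 2.713

Break-even investment rate: n + g + δ = 0.006 + 0.005 + 0.053 = 0.064.
For Cobb-Douglas, s_gold equals capital's share: s_gold = 0.45.
Setting f'(k) = n+g+δ gives 0.45·k^(0.45−1) = 0.064, hence k_gold = (0.45/0.064)^(1/0.55) ≈ 34.6784.
y_gold = 34.6784^0.45 ≈ 4.9320; c_gold = (1−0.45)·y_gold ≈ 2.7126.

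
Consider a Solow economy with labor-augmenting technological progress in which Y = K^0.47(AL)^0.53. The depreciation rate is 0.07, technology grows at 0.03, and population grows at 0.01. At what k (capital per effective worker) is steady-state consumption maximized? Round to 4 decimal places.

k_gold ≈ 15.4885

The effective depreciation rate is n + g + δ = 0.01 + 0.03 + 0.07 = 0.11.
At the golden rule the marginal product of capital equals n+g+δ: 0.47·k^(0.47−1) = 0.11. Solving, k_gold = (0.47/0.11)^(1/0.53) ≈ 15.4885.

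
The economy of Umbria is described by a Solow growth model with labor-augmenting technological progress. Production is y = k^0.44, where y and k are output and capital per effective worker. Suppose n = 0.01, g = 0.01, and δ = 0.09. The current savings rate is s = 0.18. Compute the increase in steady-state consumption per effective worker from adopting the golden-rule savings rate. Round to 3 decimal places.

The effective depreciation rate is n + g + δ = 0.01 + 0.01 + 0.09 = 0.11.
Current steady state (s = 0.18): k* = (0.18/0.11)^(1/0.56) ≈ 2.4095, y* = 2.4095^0.44 ≈ 1.4725, c* = (1−0.18)·1.4725 ≈ 1.2074.
Golden rule sets MPK = n+g+δ: 0.44·k^(0.44−1) = 0.11, so k_gold = (0.44/0.11)^(1/0.56) ≈ 11.8880.
y_gold = 11.8880^0.44 ≈ 2.9720, c_gold = y_gold − 0.11·k_gold ≈ 1.6643.
Gain: Δc = 1.6643 − 1.2074 ≈ 0.4569.

Δc ≈ 0.457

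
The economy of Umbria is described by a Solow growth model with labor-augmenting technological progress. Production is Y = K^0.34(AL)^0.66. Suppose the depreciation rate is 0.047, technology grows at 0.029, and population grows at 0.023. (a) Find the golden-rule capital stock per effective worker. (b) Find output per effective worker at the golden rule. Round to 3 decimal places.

The effective depreciation rate is n + g + δ = 0.023 + 0.029 + 0.047 = 0.099.
Golden rule sets MPK = n+g+δ: 0.34·k^(0.34−1) = 0.099, so k_gold = (0.34/0.099)^(1/0.66) ≈ 6.4846.
y_gold = 6.4846^0.34 ≈ 1.8882.

(a) k_gold ≈ 6.485; (b) y_gold ≈ 1.888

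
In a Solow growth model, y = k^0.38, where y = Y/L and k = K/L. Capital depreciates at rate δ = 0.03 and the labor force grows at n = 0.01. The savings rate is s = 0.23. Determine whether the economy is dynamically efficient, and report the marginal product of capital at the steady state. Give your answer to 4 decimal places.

Break-even investment rate: n + δ = 0.01 + 0.03 = 0.04.
Steady-state k*: s·k^0.38 = 0.04·k gives k* = (0.23/0.04)^(1/0.62) ≈ 16.7985.
MPK = 0.38·16.7985^(-0.62) ≈ 0.0661.
MPK > n+δ = 0.04, so the economy is dynamically efficient (under-saving).

dynamically efficient; MPK ≈ 0.0661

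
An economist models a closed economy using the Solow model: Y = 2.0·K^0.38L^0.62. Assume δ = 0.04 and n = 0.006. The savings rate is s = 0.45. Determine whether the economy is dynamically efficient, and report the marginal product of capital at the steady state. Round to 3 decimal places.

Capital per worker breaks even when investment replaces (n + δ)·k; here n + δ = 0.046.
Steady-state k*: s·A·k^0.38 = 0.046·k gives k* = (0.45·2.0/0.046)^(1/0.62) ≈ 121.0709.
MPK = 0.38·2.0·121.0709^(-0.62) ≈ 0.0388.
MPK < n+δ = 0.046, so the economy is dynamically inefficient (over-saving).

dynamically inefficient; MPK ≈ 0.039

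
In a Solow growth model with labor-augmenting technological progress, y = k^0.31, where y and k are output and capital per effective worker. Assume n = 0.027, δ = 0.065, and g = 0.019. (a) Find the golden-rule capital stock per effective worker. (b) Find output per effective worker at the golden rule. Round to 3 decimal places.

Capital per effective worker breaks even when investment replaces (n + g + δ)·k; here n + g + δ = 0.111.
Setting f'(k) = n+g+δ gives 0.31·k^(0.31−1) = 0.111, hence k_gold = (0.31/0.111)^(1/0.69) ≈ 4.4303.
y_gold = 4.4303^0.31 ≈ 1.5863.

(a) k_gold ≈ 4.430; (b) y_gold ≈ 1.586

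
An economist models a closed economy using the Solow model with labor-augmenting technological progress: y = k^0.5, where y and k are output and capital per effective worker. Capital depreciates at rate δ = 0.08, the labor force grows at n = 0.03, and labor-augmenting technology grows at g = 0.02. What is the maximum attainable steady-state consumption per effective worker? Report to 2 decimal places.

Capital per effective worker breaks even when investment replaces (n + g + δ)·k; here n + g + δ = 0.13.
At the golden rule the marginal product of capital equals n+g+δ: 0.5·k^(0.5−1) = 0.13. Solving, k_gold = (0.5/0.13)^(1/0.5) ≈ 14.7929.
y_gold = 14.7929^0.5 ≈ 3.8462.
c_gold = y_gold − (n+g+δ)·k_gold = 3.8462 − 0.13·14.7929 ≈ 1.9231.

c_gold ≈ 1.92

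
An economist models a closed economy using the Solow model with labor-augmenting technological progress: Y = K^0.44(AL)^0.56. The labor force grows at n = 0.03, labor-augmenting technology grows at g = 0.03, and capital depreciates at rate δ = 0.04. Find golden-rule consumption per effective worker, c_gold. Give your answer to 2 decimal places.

Capital per effective worker breaks even when investment replaces (n + g + δ)·k; here n + g + δ = 0.1.
At the golden rule the marginal product of capital equals n+g+δ: 0.44·k^(0.44−1) = 0.1. Solving, k_gold = (0.44/0.1)^(1/0.56) ≈ 14.0936.
y_gold = 14.0936^0.44 ≈ 3.2031.
c_gold = y_gold − (n+g+δ)·k_gold = 3.2031 − 0.1·14.0936 ≈ 1.7937.

c_gold ≈ 1.79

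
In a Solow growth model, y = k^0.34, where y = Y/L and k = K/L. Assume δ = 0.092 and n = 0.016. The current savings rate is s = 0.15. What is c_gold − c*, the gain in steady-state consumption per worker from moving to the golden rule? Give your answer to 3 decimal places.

Capital per worker breaks even when investment replaces (n + δ)·k; here n + δ = 0.108.
Current steady state (s = 0.15): k* = (0.15/0.108)^(1/0.66) ≈ 1.6450, y* = 1.6450^0.34 ≈ 1.1844, c* = (1−0.15)·1.1844 ≈ 1.0067.
Setting f'(k) = n+δ gives 0.34·k^(0.34−1) = 0.108, hence k_gold = (0.34/0.108)^(1/0.66) ≈ 5.6837.
y_gold = 5.6837^0.34 ≈ 1.8054, c_gold = y_gold − 0.108·k_gold ≈ 1.1916.
Gain: Δc = 1.1916 − 1.0067 ≈ 0.1848.

Δc ≈ 0.185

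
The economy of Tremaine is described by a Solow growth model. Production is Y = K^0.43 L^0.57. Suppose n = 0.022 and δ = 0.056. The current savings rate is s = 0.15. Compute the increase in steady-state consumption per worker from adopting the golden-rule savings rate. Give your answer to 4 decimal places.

Break-even investment rate: n + δ = 0.022 + 0.056 = 0.078.
Current steady state (s = 0.15): k* = (0.15/0.078)^(1/0.57) ≈ 3.1495, y* = 3.1495^0.43 ≈ 1.6377, c* = (1−0.15)·1.6377 ≈ 1.3921.
At the golden rule the marginal product of capital equals n+δ: 0.43·k^(0.43−1) = 0.078. Solving, k_gold = (0.43/0.078)^(1/0.57) ≈ 19.9828.
y_gold = 19.9828^0.43 ≈ 3.6248, c_gold = y_gold − 0.078·k_gold ≈ 2.0661.
Gain: Δc = 2.0661 − 1.3921 ≈ 0.6741.

Δc ≈ 0.6741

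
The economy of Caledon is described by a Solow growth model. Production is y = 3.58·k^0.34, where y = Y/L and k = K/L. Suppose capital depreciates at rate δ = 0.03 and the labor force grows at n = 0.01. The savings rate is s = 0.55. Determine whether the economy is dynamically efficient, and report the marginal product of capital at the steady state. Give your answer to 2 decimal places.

dynamically inefficient; MPK ≈ 0.02

The effective depreciation rate is n + δ = 0.01 + 0.03 = 0.04.
Steady-state k*: s·A·k^0.34 = 0.04·k gives k* = (0.55·3.58/0.04)^(1/0.66) ≈ 366.3682.
MPK = 0.34·3.58·366.3682^(-0.66) ≈ 0.0247.
MPK < n+δ = 0.04, so the economy is dynamically inefficient (over-saving).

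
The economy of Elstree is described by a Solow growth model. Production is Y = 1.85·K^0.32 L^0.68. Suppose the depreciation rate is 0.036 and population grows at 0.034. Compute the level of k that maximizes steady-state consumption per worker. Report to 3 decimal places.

k_gold ≈ 23.097

n + δ = 0.034 + 0.036 = 0.07.
Maximizing c = f(k) − (n+δ)·k gives f'(k) = n+δ, i.e. 0.32·1.85·k^(0.32−1) = 0.07, so k_gold = (0.32·1.85/0.07)^(1/0.68) ≈ 23.0975.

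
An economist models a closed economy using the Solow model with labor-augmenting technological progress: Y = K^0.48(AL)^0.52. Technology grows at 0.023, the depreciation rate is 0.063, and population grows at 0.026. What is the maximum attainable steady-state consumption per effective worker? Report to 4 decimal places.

c_gold ≈ 1.9926

Capital per effective worker breaks even when investment replaces (n + g + δ)·k; here n + g + δ = 0.112.
Maximizing c = f(k) − (n+g+δ)·k gives f'(k) = n+g+δ, i.e. 0.48·k^(0.48−1) = 0.112, so k_gold = (0.48/0.112)^(1/0.52) ≈ 16.4221.
y_gold = 16.4221^0.48 ≈ 3.8318.
c_gold = y_gold − (n+g+δ)·k_gold = 3.8318 − 0.112·16.4221 ≈ 1.9926.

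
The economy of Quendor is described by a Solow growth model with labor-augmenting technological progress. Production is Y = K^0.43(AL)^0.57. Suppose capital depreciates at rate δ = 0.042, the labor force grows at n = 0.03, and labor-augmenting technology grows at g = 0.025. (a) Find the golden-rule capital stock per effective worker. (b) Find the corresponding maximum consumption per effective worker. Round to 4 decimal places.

(a) k_gold ≈ 13.6319; (b) c_gold ≈ 1.7528

The effective depreciation rate is n + g + δ = 0.03 + 0.025 + 0.042 = 0.097.
Setting f'(k) = n+g+δ gives 0.43·k^(0.43−1) = 0.097, hence k_gold = (0.43/0.097)^(1/0.57) ≈ 13.6319.
y_gold = 13.6319^0.43 ≈ 3.0751; c_gold = y_gold − 0.097·k_gold ≈ 1.7528.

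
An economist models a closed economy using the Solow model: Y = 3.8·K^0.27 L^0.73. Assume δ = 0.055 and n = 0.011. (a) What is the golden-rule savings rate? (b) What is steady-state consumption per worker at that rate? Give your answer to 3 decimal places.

(a) s_gold = 0.270; (b) c_gold ≈ 7.653

The effective depreciation rate is n + δ = 0.011 + 0.055 = 0.066.
For Cobb-Douglas, s_gold equals capital's share: s_gold = 0.27.
Setting f'(k) = n+δ gives 0.27·3.8·k^(0.27−1) = 0.066, hence k_gold = (0.27·3.8/0.066)^(1/0.73) ≈ 42.8878.
y_gold = 3.8·42.8878^0.27 ≈ 10.4837; c_gold = (1−0.27)·y_gold ≈ 7.6531.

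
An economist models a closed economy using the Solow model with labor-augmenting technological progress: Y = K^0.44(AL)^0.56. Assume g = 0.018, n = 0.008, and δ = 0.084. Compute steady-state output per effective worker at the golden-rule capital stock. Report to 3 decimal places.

y_gold ≈ 2.972

Capital per effective worker breaks even when investment replaces (n + g + δ)·k; here n + g + δ = 0.11.
Golden rule sets MPK = n+g+δ: 0.44·k^(0.44−1) = 0.11, so k_gold = (0.44/0.11)^(1/0.56) ≈ 11.8880.
Output: y_gold = k_gold^0.44 = 11.8880^0.44 ≈ 2.9720.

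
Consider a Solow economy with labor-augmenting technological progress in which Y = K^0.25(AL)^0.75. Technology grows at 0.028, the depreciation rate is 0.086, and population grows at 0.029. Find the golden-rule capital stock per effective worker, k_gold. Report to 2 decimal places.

k_gold ≈ 2.11

Break-even investment rate: n + g + δ = 0.029 + 0.028 + 0.086 = 0.143.
Setting f'(k) = n+g+δ gives 0.25·k^(0.25−1) = 0.143, hence k_gold = (0.25/0.143)^(1/0.75) ≈ 2.1061.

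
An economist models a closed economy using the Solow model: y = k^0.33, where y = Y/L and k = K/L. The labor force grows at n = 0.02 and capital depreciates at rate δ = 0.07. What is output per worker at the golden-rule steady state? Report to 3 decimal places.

y_gold ≈ 1.896

n + δ = 0.02 + 0.07 = 0.09.
Setting f'(k) = n+δ gives 0.33·k^(0.33−1) = 0.09, hence k_gold = (0.33/0.09)^(1/0.67) ≈ 6.9534.
Output: y_gold = k_gold^0.33 = 6.9534^0.33 ≈ 1.8964.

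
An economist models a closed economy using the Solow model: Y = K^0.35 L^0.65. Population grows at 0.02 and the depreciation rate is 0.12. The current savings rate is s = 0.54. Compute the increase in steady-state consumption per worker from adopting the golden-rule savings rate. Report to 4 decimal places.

Δc ≈ 0.1130

Capital per worker breaks even when investment replaces (n + δ)·k; here n + δ = 0.14.
Current steady state (s = 0.54): k* = (0.54/0.14)^(1/0.65) ≈ 7.9790, y* = 7.9790^0.35 ≈ 2.0686, c* = (1−0.54)·2.0686 ≈ 0.9516.
Setting f'(k) = n+δ gives 0.35·k^(0.35−1) = 0.14, hence k_gold = (0.35/0.14)^(1/0.65) ≈ 4.0946.
y_gold = 4.0946^0.35 ≈ 1.6379, c_gold = y_gold − 0.14·k_gold ≈ 1.0646.
Gain: Δc = 1.0646 − 0.9516 ≈ 0.1130.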